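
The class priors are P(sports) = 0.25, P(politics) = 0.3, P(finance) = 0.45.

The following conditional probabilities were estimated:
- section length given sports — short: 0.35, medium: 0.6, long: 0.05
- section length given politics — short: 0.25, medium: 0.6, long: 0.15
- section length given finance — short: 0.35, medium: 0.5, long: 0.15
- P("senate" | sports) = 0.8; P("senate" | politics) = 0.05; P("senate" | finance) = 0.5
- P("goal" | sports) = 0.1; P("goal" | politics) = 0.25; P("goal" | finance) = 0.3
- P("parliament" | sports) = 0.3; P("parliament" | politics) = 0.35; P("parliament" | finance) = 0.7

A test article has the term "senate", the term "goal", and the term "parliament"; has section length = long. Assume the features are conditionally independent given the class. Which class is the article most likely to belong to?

sports: 0.25 × 0.05 × 0.8 × 0.1 × 0.3 = 0.0003
politics: 0.3 × 0.15 × 0.05 × 0.25 × 0.35 = 0.000196875
finance: 0.45 × 0.15 × 0.5 × 0.3 × 0.7 = 0.0070875
Highest score → finance.

finance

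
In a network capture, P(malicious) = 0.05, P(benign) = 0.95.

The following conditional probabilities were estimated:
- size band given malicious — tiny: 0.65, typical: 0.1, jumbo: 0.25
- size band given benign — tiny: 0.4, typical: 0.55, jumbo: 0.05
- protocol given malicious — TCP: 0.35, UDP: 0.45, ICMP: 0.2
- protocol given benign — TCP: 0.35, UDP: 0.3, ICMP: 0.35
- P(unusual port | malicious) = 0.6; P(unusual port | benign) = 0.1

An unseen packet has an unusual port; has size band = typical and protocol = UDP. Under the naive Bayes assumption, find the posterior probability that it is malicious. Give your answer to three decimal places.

malicious: 0.05 × 0.1 × 0.45 × 0.6 = 0.00135
benign: 0.95 × 0.55 × 0.3 × 0.1 = 0.015675
P(malicious | x) = 0.00135 / 0.017025 ≈ 0.079

0.079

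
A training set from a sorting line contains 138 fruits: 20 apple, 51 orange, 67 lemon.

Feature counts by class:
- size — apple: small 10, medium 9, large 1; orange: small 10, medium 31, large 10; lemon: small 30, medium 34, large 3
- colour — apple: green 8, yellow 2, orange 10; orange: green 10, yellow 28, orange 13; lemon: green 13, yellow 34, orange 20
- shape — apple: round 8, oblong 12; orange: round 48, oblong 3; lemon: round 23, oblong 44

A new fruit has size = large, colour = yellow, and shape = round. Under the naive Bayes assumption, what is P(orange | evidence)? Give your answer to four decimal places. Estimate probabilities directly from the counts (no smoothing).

0.9018

apple: (20/138) × (1/20) × (2/20) × (8/20) ≈ 0.000289855
orange: (51/138) × (10/51) × (28/51) × (48/51) ≈ 0.0374438
lemon: (67/138) × (3/67) × (34/67) × (23/67) ≈ 0.00378703
P(orange | x) = 0.0374438 / 0.041520685 ≈ 0.9018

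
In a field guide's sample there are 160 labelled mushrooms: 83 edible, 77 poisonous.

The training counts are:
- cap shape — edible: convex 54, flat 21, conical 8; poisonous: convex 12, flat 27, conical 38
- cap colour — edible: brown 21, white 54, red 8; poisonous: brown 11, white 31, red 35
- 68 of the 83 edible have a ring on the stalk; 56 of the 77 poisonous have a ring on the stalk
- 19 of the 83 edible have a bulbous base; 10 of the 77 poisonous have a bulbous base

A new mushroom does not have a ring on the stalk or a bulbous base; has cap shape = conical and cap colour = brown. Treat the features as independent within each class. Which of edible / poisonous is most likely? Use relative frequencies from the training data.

edible: (83/160) × (8/83) × (21/83) × (15/83) × (64/83) ≈ 0.00176289
poisonous: (77/160) × (38/77) × (11/77) × (21/77) × (67/77) ≈ 0.00805153
Highest score → poisonous.

poisonous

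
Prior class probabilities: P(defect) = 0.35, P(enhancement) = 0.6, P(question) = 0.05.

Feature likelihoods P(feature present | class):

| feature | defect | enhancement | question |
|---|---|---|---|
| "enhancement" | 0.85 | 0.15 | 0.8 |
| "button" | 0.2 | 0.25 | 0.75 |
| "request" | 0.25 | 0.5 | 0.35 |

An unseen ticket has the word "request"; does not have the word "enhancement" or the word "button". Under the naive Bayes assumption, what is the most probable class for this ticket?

defect: 0.35 × (1−0.85) × (1−0.2) × 0.25 = 0.0105
enhancement: 0.6 × (1−0.15) × (1−0.25) × 0.5 = 0.19125
question: 0.05 × (1−0.8) × (1−0.75) × 0.35 = 0.000875
Highest score → enhancement.

enhancement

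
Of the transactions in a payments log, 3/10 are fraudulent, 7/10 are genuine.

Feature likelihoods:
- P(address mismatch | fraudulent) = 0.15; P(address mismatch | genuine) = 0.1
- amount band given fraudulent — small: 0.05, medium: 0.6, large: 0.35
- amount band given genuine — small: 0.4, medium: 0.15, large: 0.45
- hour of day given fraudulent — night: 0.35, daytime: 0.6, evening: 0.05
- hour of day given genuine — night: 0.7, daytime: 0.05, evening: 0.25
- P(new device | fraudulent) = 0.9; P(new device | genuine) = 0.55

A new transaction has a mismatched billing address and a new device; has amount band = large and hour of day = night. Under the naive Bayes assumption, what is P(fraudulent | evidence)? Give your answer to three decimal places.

0.290

fraudulent: 0.3 × 0.15 × 0.35 × 0.35 × 0.9 = 0.00496125
genuine: 0.7 × 0.1 × 0.45 × 0.7 × 0.55 = 0.0121275
P(fraudulent | x) = 0.00496125 / 0.01708875 ≈ 0.290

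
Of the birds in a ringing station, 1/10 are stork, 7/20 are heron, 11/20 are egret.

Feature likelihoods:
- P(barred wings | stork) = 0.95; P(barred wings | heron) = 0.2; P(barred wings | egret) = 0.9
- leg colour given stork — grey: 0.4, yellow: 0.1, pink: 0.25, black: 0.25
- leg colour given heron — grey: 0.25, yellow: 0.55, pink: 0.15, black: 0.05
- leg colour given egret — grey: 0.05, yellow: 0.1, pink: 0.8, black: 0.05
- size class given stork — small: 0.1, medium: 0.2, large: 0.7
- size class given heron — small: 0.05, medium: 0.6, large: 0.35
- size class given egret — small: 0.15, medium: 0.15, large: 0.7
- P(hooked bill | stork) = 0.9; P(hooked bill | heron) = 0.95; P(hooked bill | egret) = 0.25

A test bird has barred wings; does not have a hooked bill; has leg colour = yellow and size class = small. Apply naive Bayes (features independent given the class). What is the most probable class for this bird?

egret

stork: 0.1 × 0.95 × 0.1 × 0.1 × (1−0.9) = 0.000095
heron: 0.35 × 0.2 × 0.55 × 0.05 × (1−0.95) = 0.00009625
egret: 0.55 × 0.9 × 0.1 × 0.15 × (1−0.25) = 0.00556875
Highest score → egret.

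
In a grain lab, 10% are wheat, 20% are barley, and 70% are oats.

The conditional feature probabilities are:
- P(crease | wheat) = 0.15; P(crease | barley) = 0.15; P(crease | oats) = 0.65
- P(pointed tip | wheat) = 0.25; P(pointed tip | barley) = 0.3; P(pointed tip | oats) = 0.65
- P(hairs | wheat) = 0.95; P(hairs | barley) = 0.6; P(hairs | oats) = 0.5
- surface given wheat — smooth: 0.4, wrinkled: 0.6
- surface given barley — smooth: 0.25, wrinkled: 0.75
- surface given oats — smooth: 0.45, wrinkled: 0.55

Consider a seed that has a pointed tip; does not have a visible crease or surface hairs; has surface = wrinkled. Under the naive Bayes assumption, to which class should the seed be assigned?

oats

wheat: 0.1 × (1−0.15) × 0.25 × (1−0.95) × 0.6 = 0.0006375
barley: 0.2 × (1−0.15) × 0.3 × (1−0.6) × 0.75 = 0.0153
oats: 0.7 × (1−0.65) × 0.65 × (1−0.5) × 0.55 = 0.04379375
Highest score → oats.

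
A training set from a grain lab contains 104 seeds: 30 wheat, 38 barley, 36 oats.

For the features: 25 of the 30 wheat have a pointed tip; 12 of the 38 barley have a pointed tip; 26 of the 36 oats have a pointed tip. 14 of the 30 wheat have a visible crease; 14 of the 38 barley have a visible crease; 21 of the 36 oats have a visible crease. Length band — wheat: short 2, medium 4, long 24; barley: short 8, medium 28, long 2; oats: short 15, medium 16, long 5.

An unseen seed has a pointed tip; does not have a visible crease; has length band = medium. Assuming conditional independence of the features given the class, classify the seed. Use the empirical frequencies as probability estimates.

barley

wheat: (30/104) × (25/30) × (16/30) × (4/30) ≈ 0.017094
barley: (38/104) × (12/38) × (24/38) × (28/38) ≈ 0.053697
oats: (36/104) × (26/36) × (15/36) × (16/36) ≈ 0.0462963
Highest score → barley.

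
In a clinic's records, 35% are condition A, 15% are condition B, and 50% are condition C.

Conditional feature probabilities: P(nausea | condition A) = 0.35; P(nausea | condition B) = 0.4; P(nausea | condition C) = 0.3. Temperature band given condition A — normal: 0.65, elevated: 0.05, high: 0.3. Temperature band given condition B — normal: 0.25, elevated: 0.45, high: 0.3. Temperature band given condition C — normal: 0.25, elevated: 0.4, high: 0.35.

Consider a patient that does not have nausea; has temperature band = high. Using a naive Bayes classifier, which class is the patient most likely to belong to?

condition C

condition A: 0.35 × (1−0.35) × 0.3 = 0.06825
condition B: 0.15 × (1−0.4) × 0.3 = 0.027
condition C: 0.5 × (1−0.3) × 0.35 = 0.1225
Highest score → condition C.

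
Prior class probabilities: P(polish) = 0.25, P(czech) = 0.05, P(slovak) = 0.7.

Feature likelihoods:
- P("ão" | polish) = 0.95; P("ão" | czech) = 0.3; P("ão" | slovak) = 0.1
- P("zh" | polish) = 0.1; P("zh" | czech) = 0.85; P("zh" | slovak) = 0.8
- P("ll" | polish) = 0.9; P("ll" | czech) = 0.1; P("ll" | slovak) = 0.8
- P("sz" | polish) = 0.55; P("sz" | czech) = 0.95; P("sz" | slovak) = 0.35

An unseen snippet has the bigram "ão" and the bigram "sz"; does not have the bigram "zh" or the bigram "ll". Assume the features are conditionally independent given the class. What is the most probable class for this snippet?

polish

polish: 0.25 × 0.95 × (1−0.1) × (1−0.9) × 0.55 = 0.01175625
czech: 0.05 × 0.3 × (1−0.85) × (1−0.1) × 0.95 = 0.00192375
slovak: 0.7 × 0.1 × (1−0.8) × (1−0.8) × 0.35 = 0.00098
Highest score → polish.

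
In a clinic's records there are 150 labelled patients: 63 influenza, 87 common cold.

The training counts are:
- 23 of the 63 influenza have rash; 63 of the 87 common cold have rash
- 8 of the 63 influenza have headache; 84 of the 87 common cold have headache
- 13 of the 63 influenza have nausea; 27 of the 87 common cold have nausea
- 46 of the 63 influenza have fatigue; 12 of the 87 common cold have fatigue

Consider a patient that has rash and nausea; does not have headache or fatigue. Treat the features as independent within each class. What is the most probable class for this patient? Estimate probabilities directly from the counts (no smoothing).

influenza: (63/150) × (23/63) × (55/63) × (13/63) × (17/63) ≈ 0.00745367
common cold: (87/150) × (63/87) × (3/87) × (27/87) × (75/87) ≈ 0.0038747
Highest score → influenza.

influenza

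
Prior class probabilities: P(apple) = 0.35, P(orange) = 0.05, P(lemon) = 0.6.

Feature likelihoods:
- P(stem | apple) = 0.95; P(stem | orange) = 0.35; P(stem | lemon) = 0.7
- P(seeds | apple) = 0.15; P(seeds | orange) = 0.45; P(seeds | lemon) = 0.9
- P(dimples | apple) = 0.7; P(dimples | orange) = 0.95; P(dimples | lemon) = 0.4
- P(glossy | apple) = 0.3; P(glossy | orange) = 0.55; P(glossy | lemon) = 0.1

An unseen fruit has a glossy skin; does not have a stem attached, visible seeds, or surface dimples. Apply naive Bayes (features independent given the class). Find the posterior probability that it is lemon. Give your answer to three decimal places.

apple: 0.35 × (1−0.95) × (1−0.15) × (1−0.7) × 0.3 = 0.00133875
orange: 0.05 × (1−0.35) × (1−0.45) × (1−0.95) × 0.55 = 0.0004915625
lemon: 0.6 × (1−0.7) × (1−0.9) × (1−0.4) × 0.1 = 0.00108
P(lemon | x) = 0.00108 / 0.0029103125 ≈ 0.371

0.371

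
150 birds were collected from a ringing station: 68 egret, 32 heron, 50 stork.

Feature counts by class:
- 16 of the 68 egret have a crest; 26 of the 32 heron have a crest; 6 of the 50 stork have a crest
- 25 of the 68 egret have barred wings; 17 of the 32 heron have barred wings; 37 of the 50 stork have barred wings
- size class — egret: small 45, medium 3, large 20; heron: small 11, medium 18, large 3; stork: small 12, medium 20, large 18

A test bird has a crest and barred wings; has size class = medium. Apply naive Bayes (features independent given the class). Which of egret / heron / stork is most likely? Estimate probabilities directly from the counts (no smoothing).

heron

egret: (68/150) × (16/68) × (25/68) × (3/68) ≈ 0.0017301
heron: (32/150) × (26/32) × (17/32) × (18/32) = 0.051796875
stork: (50/150) × (6/50) × (37/50) × (20/50) = 0.01184
Highest score → heron.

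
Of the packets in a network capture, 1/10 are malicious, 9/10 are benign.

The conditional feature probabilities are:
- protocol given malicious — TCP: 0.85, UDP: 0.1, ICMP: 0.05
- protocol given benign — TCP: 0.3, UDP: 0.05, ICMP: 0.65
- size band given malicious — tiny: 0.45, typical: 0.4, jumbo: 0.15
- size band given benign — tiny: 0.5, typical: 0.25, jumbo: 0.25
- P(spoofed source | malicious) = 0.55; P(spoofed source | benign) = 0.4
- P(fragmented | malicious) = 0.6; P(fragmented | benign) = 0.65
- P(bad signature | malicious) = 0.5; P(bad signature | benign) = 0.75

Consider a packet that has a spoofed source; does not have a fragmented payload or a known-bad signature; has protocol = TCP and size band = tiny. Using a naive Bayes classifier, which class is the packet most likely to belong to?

benign

malicious: 0.1 × 0.85 × 0.45 × 0.55 × (1−0.6) × (1−0.5) = 0.0042075
benign: 0.9 × 0.3 × 0.5 × 0.4 × (1−0.65) × (1−0.75) = 0.004725
Highest score → benign.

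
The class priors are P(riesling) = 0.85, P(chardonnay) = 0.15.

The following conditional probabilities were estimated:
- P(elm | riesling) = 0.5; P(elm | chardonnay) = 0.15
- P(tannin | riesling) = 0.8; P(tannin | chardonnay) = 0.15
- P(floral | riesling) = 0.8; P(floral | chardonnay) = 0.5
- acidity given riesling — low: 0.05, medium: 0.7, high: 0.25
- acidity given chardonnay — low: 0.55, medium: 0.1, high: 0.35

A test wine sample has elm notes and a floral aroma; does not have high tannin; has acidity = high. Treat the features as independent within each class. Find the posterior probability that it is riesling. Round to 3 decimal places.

riesling: 0.85 × 0.5 × (1−0.8) × 0.8 × 0.25 = 0.017
chardonnay: 0.15 × 0.15 × (1−0.15) × 0.5 × 0.35 = 0.003346875
P(riesling | x) = 0.017 / 0.020346875 ≈ 0.836

0.836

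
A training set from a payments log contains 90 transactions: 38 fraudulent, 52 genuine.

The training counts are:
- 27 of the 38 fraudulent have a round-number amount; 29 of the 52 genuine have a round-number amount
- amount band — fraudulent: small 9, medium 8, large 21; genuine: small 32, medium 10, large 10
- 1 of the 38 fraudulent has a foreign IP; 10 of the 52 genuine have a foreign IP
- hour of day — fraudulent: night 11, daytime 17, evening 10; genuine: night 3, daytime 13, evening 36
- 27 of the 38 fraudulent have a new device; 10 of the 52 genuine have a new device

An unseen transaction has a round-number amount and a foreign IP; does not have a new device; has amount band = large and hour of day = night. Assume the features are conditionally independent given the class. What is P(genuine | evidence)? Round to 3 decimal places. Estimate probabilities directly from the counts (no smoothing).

0.603

fraudulent: (38/90) × (27/38) × (21/38) × (1/38) × (11/38) × (11/38) ≈ 0.000365588
genuine: (52/90) × (29/52) × (10/52) × (10/52) × (3/52) × (42/52) ≈ 0.000555281
P(genuine | x) = 0.000555281 / 0.000920869 ≈ 0.603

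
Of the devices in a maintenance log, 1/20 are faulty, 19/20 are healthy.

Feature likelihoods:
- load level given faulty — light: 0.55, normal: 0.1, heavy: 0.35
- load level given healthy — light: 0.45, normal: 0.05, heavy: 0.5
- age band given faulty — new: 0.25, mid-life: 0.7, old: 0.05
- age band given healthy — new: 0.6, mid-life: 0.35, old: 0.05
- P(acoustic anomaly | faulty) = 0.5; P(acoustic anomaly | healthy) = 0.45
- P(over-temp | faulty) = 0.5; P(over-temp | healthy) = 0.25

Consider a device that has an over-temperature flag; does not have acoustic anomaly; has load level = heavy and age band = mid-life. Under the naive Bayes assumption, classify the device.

healthy

faulty: 0.05 × 0.35 × 0.7 × (1−0.5) × 0.5 = 0.0030625
healthy: 0.95 × 0.5 × 0.35 × (1−0.45) × 0.25 = 0.022859375
Highest score → healthy.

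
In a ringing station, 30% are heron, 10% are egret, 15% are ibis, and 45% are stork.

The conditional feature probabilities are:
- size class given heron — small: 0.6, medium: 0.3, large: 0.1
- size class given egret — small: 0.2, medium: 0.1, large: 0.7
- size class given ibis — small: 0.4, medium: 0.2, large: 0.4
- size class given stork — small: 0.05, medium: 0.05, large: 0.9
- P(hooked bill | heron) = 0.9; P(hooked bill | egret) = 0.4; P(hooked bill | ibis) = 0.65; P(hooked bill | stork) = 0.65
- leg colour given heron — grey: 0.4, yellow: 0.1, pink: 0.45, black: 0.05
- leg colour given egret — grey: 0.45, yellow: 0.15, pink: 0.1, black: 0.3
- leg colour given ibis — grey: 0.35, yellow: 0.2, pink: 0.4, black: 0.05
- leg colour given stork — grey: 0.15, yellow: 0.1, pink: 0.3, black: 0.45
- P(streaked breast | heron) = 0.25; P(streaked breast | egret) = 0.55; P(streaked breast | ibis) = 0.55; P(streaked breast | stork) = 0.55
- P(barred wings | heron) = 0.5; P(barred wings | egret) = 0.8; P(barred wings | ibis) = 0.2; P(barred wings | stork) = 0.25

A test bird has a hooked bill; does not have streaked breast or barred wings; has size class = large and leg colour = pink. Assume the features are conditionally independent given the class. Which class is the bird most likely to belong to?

stork

heron: 0.3 × 0.1 × 0.9 × 0.45 × (1−0.25) × (1−0.5) = 0.00455625
egret: 0.1 × 0.7 × 0.4 × 0.1 × (1−0.55) × (1−0.8) = 0.000252
ibis: 0.15 × 0.4 × 0.65 × 0.4 × (1−0.55) × (1−0.2) = 0.005616
stork: 0.45 × 0.9 × 0.65 × 0.3 × (1−0.55) × (1−0.25) = 0.0266540625
Highest score → stork.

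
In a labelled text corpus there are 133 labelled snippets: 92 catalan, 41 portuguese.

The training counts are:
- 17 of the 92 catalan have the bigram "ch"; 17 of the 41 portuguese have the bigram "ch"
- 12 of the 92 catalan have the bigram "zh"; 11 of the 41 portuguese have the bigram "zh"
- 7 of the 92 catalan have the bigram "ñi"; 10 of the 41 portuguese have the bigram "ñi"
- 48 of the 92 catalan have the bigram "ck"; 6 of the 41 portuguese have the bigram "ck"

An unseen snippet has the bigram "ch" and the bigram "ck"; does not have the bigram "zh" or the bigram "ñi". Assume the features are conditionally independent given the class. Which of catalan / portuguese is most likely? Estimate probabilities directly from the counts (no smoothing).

catalan: (92/133) × (17/92) × (80/92) × (85/92) × (48/92) ≈ 0.0535777
portuguese: (41/133) × (17/41) × (30/41) × (31/41) × (6/41) ≈ 0.0103486
Highest score → catalan.

catalan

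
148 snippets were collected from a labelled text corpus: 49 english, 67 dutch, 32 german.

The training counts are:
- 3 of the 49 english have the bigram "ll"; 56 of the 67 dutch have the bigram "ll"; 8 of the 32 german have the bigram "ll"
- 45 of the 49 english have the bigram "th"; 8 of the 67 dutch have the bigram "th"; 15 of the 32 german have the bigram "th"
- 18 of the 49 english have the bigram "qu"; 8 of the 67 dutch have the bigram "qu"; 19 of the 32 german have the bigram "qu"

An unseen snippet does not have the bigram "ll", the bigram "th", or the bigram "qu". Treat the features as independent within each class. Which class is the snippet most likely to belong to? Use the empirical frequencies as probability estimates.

english: (49/148) × (46/49) × (4/49) × (31/49) ≈ 0.0160519
dutch: (67/148) × (11/67) × (59/67) × (59/67) ≈ 0.0576349
german: (32/148) × (24/32) × (17/32) × (13/32) ≈ 0.0349979
Highest score → dutch.

dutch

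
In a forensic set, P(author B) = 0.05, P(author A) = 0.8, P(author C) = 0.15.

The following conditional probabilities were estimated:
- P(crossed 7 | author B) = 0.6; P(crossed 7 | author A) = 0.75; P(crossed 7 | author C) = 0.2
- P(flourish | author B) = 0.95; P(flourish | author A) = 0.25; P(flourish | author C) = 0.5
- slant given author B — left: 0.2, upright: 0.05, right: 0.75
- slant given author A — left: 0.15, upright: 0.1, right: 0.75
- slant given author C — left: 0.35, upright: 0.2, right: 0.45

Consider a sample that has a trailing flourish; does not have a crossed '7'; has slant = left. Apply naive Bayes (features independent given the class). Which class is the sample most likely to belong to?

author C

author B: 0.05 × (1−0.6) × 0.95 × 0.2 = 0.0038
author A: 0.8 × (1−0.75) × 0.25 × 0.15 = 0.0075
author C: 0.15 × (1−0.2) × 0.5 × 0.35 = 0.021
Highest score → author C.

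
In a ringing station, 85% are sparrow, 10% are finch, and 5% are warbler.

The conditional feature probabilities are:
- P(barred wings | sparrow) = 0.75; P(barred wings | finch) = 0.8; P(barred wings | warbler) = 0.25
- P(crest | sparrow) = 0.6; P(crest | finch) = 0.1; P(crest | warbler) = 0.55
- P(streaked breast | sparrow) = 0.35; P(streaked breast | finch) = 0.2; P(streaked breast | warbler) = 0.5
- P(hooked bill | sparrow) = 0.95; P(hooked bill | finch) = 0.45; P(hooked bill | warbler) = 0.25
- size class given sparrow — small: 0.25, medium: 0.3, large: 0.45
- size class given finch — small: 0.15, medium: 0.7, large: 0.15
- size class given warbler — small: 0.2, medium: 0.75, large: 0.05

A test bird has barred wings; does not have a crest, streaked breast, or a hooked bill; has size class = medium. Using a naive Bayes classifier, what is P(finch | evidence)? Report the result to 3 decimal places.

sparrow: 0.85 × 0.75 × (1−0.6) × (1−0.35) × (1−0.95) × 0.3 = 0.00248625
finch: 0.1 × 0.8 × (1−0.1) × (1−0.2) × (1−0.45) × 0.7 = 0.022176
warbler: 0.05 × 0.25 × (1−0.55) × (1−0.5) × (1−0.25) × 0.75 = 0.00158203125
P(finch | x) = 0.022176 / 0.02624428125 ≈ 0.845

0.845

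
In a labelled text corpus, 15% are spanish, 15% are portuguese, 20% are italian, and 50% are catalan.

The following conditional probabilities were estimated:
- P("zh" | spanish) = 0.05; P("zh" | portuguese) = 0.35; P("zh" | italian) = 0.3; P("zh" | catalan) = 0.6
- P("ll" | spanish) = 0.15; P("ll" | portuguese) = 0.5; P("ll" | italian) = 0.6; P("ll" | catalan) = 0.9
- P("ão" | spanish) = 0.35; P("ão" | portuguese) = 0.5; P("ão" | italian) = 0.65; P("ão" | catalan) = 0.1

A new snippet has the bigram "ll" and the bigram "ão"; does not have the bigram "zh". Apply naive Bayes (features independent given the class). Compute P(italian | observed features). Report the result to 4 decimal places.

0.5227

spanish: 0.15 × (1−0.05) × 0.15 × 0.35 = 0.00748125
portuguese: 0.15 × (1−0.35) × 0.5 × 0.5 = 0.024375
italian: 0.2 × (1−0.3) × 0.6 × 0.65 = 0.0546
catalan: 0.5 × (1−0.6) × 0.9 × 0.1 = 0.018
P(italian | x) = 0.0546 / 0.10445625 ≈ 0.5227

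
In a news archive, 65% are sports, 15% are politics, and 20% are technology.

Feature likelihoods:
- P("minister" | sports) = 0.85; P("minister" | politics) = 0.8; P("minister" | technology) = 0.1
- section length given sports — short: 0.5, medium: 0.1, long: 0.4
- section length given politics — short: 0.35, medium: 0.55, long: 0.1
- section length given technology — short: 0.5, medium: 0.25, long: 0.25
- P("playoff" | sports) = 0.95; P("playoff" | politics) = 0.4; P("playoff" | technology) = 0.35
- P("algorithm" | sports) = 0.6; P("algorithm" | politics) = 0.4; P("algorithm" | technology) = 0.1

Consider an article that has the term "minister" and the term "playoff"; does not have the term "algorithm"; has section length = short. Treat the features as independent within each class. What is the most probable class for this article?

sports

sports: 0.65 × 0.85 × 0.5 × 0.95 × (1−0.6) = 0.104975
politics: 0.15 × 0.8 × 0.35 × 0.4 × (1−0.4) = 0.01008
technology: 0.2 × 0.1 × 0.5 × 0.35 × (1−0.1) = 0.00315
Highest score → sports.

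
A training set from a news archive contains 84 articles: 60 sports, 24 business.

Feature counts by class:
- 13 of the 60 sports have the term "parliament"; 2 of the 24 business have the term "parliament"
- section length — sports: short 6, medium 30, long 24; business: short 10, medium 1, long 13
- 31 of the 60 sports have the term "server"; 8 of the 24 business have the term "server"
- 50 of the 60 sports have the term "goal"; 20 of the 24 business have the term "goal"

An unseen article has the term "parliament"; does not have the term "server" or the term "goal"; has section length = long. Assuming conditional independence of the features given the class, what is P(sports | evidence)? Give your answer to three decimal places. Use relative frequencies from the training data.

sports: (60/84) × (13/60) × (24/60) × (29/60) × (10/60) ≈ 0.00498677
business: (24/84) × (2/24) × (13/24) × (16/24) × (4/24) ≈ 0.00143298
P(sports | x) = 0.00498677 / 0.00641975 ≈ 0.777

0.777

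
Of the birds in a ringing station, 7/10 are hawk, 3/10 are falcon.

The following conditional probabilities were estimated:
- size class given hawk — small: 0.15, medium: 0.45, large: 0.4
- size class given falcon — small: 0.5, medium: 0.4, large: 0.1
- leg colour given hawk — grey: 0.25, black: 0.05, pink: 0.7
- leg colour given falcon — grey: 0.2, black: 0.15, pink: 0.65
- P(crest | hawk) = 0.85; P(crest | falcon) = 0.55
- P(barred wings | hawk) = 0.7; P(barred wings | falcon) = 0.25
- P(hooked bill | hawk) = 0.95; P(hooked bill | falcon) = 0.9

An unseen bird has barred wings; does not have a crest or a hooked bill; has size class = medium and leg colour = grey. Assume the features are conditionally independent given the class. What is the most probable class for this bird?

hawk: 0.7 × 0.45 × 0.25 × (1−0.85) × 0.7 × (1−0.95) = 0.0004134375
falcon: 0.3 × 0.4 × 0.2 × (1−0.55) × 0.25 × (1−0.9) = 0.00027
Highest score → hawk.

hawk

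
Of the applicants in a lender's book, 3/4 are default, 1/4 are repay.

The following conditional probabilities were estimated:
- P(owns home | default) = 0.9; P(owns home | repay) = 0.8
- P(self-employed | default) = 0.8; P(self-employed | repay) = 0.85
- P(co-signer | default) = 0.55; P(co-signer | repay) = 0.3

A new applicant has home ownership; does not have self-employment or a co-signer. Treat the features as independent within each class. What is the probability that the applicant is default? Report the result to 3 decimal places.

0.743

default: 0.75 × 0.9 × (1−0.8) × (1−0.55) = 0.06075
repay: 0.25 × 0.8 × (1−0.85) × (1−0.3) = 0.021
P(default | x) = 0.06075 / 0.08175 ≈ 0.743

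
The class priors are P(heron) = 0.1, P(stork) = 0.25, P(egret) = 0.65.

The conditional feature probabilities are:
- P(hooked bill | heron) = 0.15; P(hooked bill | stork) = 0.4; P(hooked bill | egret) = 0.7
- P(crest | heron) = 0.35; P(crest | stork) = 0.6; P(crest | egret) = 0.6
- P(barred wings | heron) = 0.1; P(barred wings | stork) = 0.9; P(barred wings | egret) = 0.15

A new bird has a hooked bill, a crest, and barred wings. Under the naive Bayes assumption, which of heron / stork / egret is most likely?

heron: 0.1 × 0.15 × 0.35 × 0.1 = 0.000525
stork: 0.25 × 0.4 × 0.6 × 0.9 = 0.054
egret: 0.65 × 0.7 × 0.6 × 0.15 = 0.04095
Highest score → stork.

stork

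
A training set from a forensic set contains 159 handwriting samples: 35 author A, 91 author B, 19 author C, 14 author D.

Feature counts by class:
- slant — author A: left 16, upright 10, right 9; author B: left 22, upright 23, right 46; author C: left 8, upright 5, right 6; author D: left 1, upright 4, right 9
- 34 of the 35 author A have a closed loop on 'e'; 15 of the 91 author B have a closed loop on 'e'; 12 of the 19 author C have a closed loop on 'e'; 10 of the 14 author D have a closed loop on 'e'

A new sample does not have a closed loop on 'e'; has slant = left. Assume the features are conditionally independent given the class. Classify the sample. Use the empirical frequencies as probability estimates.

author A: (35/159) × (16/35) × (1/35) ≈ 0.00287511
author B: (91/159) × (22/91) × (76/91) ≈ 0.115557
author C: (19/159) × (8/19) × (7/19) ≈ 0.0185369
author D: (14/159) × (1/14) × (4/14) ≈ 0.00179695
Highest score → author B.

author B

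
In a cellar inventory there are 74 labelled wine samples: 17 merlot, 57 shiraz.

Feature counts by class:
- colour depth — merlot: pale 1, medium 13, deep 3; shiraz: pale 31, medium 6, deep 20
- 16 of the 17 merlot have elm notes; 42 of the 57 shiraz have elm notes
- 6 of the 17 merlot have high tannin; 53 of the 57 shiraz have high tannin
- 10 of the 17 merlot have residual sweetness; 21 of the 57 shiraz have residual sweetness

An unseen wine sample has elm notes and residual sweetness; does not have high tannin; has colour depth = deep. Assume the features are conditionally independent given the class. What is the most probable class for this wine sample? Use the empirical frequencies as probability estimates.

merlot: (17/74) × (3/17) × (16/17) × (11/17) × (10/17) ≈ 0.014523
shiraz: (57/74) × (20/57) × (42/57) × (4/57) × (21/57) ≈ 0.00514876
Highest score → merlot.

merlot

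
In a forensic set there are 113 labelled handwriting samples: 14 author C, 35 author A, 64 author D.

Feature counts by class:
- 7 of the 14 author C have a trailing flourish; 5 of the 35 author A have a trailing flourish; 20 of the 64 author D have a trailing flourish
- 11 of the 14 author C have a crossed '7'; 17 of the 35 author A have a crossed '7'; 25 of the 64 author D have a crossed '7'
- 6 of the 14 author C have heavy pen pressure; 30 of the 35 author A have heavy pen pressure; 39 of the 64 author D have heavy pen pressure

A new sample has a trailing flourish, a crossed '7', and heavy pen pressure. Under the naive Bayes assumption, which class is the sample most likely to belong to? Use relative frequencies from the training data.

author D

author C: (14/113) × (7/14) × (11/14) × (6/14) ≈ 0.0208597
author A: (35/113) × (5/35) × (17/35) × (30/35) ≈ 0.0184215
author D: (64/113) × (20/64) × (25/64) × (39/64) ≈ 0.0421305
Highest score → author D.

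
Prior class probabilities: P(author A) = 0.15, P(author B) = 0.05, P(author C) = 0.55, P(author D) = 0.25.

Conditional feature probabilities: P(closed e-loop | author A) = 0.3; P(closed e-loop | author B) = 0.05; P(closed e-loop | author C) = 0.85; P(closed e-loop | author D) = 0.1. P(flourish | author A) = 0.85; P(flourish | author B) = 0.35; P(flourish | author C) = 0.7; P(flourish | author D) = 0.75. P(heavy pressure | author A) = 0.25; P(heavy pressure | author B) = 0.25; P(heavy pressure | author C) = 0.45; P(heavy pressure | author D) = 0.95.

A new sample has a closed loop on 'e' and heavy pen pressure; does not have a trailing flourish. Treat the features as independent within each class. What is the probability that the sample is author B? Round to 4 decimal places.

0.0057

author A: 0.15 × 0.3 × (1−0.85) × 0.25 = 0.0016875
author B: 0.05 × 0.05 × (1−0.35) × 0.25 = 0.00040625
author C: 0.55 × 0.85 × (1−0.7) × 0.45 = 0.0631125
author D: 0.25 × 0.1 × (1−0.75) × 0.95 = 0.0059375
P(author B | x) = 0.00040625 / 0.07114375 ≈ 0.0057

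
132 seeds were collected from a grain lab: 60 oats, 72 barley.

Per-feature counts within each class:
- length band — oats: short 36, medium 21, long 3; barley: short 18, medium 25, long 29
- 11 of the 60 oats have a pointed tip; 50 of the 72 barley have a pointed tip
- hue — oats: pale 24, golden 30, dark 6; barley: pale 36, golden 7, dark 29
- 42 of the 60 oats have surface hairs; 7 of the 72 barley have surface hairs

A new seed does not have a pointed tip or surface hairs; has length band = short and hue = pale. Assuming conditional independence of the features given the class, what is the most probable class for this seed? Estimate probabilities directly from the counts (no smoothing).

oats

oats: (60/132) × (36/60) × (49/60) × (24/60) × (18/60) ≈ 0.0267273
barley: (72/132) × (18/72) × (22/72) × (36/72) × (65/72) ≈ 0.0188079
Highest score → oats.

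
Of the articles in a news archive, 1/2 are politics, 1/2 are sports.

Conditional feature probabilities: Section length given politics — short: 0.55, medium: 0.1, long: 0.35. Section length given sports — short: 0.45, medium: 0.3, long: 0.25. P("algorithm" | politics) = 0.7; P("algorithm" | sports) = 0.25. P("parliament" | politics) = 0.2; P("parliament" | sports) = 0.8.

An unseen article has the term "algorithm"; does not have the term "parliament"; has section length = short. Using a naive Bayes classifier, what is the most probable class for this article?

politics

politics: 0.5 × 0.55 × 0.7 × (1−0.2) = 0.154
sports: 0.5 × 0.45 × 0.25 × (1−0.8) = 0.01125
Highest score → politics.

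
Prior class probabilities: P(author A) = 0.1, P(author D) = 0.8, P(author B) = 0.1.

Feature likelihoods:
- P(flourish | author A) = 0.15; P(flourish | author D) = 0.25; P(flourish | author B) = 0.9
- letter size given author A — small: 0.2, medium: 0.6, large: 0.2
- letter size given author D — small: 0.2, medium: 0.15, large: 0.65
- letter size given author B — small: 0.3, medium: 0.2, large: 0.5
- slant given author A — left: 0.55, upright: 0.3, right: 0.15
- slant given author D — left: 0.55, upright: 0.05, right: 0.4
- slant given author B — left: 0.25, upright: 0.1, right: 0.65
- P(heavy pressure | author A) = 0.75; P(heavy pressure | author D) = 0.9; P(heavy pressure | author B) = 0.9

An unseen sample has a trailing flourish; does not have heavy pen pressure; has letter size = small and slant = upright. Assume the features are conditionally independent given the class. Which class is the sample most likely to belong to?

author A: 0.1 × 0.15 × 0.2 × 0.3 × (1−0.75) = 0.000225
author D: 0.8 × 0.25 × 0.2 × 0.05 × (1−0.9) = 0.0002
author B: 0.1 × 0.9 × 0.3 × 0.1 × (1−0.9) = 0.00027
Highest score → author B.

author B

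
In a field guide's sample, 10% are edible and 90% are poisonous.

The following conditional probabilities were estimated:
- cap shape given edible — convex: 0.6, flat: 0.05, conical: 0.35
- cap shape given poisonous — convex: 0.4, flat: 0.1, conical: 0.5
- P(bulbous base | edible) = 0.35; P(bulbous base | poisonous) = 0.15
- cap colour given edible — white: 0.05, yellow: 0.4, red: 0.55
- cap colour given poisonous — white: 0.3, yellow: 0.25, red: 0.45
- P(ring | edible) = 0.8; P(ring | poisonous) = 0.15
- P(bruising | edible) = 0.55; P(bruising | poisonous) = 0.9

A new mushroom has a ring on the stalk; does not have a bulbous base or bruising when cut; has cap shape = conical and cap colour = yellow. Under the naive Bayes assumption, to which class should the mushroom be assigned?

edible

edible: 0.1 × 0.35 × (1−0.35) × 0.4 × 0.8 × (1−0.55) = 0.003276
poisonous: 0.9 × 0.5 × (1−0.15) × 0.25 × 0.15 × (1−0.9) = 0.001434375
Highest score → edible.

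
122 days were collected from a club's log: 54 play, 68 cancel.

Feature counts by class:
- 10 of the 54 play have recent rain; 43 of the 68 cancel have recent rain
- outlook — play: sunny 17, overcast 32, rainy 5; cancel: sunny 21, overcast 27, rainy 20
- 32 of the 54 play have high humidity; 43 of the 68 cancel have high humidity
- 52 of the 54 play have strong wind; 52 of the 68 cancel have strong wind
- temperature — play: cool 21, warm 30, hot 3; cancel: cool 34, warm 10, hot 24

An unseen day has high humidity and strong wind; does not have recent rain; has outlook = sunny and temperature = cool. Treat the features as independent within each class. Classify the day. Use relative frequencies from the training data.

play

play: (54/122) × (44/54) × (17/54) × (32/54) × (52/54) × (21/54) ≈ 0.0251964
cancel: (68/122) × (25/68) × (21/68) × (43/68) × (52/68) × (34/68) ≈ 0.0153008
Highest score → play.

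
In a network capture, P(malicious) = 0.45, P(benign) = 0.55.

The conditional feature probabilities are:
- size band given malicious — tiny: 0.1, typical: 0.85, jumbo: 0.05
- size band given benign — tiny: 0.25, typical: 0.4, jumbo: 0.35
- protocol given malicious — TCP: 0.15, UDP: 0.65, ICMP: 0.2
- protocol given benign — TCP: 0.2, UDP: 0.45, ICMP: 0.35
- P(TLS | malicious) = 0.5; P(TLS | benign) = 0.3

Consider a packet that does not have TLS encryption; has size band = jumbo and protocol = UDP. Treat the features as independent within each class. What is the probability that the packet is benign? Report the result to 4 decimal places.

malicious: 0.45 × 0.05 × 0.65 × (1−0.5) = 0.0073125
benign: 0.55 × 0.35 × 0.45 × (1−0.3) = 0.0606375
P(benign | x) = 0.0606375 / 0.06795 ≈ 0.8924

0.8924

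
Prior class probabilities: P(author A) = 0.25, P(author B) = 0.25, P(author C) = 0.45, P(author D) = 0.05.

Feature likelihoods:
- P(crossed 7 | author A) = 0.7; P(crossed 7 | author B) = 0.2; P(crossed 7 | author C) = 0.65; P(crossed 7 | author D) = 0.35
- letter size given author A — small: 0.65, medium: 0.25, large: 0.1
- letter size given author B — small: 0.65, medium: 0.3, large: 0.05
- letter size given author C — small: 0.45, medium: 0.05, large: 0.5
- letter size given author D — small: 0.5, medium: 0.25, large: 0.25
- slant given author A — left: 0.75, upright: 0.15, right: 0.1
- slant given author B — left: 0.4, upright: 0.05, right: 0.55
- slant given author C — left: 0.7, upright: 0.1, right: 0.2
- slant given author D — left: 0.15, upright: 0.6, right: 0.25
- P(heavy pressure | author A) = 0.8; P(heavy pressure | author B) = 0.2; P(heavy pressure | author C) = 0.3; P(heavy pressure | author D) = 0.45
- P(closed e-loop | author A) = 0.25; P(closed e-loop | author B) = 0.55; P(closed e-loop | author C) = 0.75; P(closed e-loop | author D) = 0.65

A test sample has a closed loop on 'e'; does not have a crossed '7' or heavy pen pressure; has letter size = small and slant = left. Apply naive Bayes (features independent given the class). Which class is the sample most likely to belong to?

author A: 0.25 × (1−0.7) × 0.65 × 0.75 × (1−0.8) × 0.25 = 0.001828125
author B: 0.25 × (1−0.2) × 0.65 × 0.4 × (1−0.2) × 0.55 = 0.02288
author C: 0.45 × (1−0.65) × 0.45 × 0.7 × (1−0.3) × 0.75 = 0.0260465625
author D: 0.05 × (1−0.35) × 0.5 × 0.15 × (1−0.45) × 0.65 = 0.00087140625
Highest score → author C.

author C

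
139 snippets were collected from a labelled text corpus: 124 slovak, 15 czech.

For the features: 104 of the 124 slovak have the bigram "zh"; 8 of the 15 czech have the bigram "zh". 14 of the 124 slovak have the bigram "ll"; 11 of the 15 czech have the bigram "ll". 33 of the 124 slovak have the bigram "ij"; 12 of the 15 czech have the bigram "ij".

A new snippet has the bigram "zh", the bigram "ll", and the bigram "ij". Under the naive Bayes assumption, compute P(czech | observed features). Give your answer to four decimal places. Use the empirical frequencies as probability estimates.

0.6003

slovak: (124/139) × (104/124) × (14/124) × (33/124) ≈ 0.0224811
czech: (15/139) × (8/15) × (11/15) × (12/15) ≈ 0.033765
P(czech | x) = 0.033765 / 0.0562461 ≈ 0.6003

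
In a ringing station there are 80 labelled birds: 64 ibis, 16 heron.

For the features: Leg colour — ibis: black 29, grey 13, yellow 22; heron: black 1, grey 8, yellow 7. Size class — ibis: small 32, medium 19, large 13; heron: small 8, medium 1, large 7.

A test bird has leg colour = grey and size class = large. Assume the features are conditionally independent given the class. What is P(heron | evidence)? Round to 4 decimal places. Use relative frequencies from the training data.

0.5700

ibis: (64/80) × (13/64) × (13/64) = 0.0330078125
heron: (16/80) × (8/16) × (7/16) = 0.04375
P(heron | x) = 0.04375 / 0.0767578125 ≈ 0.5700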